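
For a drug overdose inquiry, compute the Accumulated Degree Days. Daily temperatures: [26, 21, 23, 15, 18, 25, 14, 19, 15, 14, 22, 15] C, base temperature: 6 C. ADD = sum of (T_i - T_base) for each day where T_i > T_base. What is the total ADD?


Computing ADD day by day:
Day 1: max(0, 26 - 6) = 20
Day 2: max(0, 21 - 6) = 15
Day 3: max(0, 23 - 6) = 17
Day 4: max(0, 15 - 6) = 9
Day 5: max(0, 18 - 6) = 12
Day 6: max(0, 25 - 6) = 19
Day 7: max(0, 14 - 6) = 8
Day 8: max(0, 19 - 6) = 13
Day 9: max(0, 15 - 6) = 9
Day 10: max(0, 14 - 6) = 8
Day 11: max(0, 22 - 6) = 16
Day 12: max(0, 15 - 6) = 9
Total ADD = 155

155


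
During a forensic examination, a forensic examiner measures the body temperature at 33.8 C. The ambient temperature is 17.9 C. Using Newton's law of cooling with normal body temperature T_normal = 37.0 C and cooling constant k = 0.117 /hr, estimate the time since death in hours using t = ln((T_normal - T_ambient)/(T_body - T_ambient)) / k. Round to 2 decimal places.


Using Newton's law of cooling:
t = ln((T_normal - T_ambient) / (T_body - T_ambient)) / k
T_normal - T_ambient = 19.1
T_body - T_ambient = 15.9
Ratio = 1.201258
ln(ratio) = 0.183369
t = 0.183369 / 0.117 = 1.57 hours

1.57


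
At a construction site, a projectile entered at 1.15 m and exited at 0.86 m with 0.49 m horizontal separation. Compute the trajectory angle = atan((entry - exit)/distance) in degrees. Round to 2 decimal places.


Bullet trajectory angle:
Height difference = 1.15 - 0.86 = 0.29 m
angle = atan(0.29 / 0.49)
angle = atan(0.591837)
angle = 30.62 degrees

30.62


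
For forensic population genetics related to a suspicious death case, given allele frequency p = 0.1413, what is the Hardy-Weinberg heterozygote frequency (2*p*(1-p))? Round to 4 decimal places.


Hardy-Weinberg heterozygote frequency:
q = 1 - p = 1 - 0.1413 = 0.8587
2pq = 2 * 0.1413 * 0.8587 = 0.2427

0.2427


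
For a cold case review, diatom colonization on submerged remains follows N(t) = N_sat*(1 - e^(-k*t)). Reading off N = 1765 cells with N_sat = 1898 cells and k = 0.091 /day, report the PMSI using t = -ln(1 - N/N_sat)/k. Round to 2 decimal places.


PMSI from diatom colonization curve:
N / N_sat = 1765 / 1898 = 0.929926
1 - N/N_sat = 0.070074
ln(1 - N/N_sat) = -2.658203
t = -ln(1 - N/N_sat) / k = -(-2.658203) / 0.091 = 29.21 days

29.21


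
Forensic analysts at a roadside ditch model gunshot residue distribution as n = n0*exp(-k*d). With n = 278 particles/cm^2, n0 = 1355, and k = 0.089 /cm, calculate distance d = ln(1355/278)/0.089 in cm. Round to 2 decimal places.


GSR distance calculation:
n0/n = 1355 / 278 = 4.874101
ln(n0/n) = 1.583936
d = 1.583936 / 0.089 = 17.80 cm

17.80


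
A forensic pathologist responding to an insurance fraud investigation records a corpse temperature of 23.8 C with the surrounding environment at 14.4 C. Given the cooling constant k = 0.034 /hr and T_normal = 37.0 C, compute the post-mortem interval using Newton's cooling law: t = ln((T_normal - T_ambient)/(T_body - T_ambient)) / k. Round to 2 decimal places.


Using Newton's law of cooling:
t = ln((T_normal - T_ambient) / (T_body - T_ambient)) / k
T_normal - T_ambient = 22.6
T_body - T_ambient = 9.4
Ratio = 2.404255
ln(ratio) = 0.87724
t = 0.87724 / 0.034 = 25.80 hours

25.80


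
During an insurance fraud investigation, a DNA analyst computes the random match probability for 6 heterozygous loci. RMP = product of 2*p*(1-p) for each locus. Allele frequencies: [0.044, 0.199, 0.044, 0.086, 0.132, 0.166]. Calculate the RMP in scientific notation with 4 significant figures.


Computing RMP for 6 loci:
Locus 1: 2 * 0.044 * 0.956 = 0.084128
Locus 2: 2 * 0.199 * 0.801 = 0.318798
Locus 3: 2 * 0.044 * 0.956 = 0.084128
Locus 4: 2 * 0.086 * 0.914 = 0.157208
Locus 5: 2 * 0.132 * 0.868 = 0.229152
Locus 6: 2 * 0.166 * 0.834 = 0.276888
RMP = 2.251e-05

2.251e-05


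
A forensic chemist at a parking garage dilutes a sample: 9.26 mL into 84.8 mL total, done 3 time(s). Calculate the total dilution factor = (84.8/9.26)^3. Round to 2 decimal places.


Dilution factor calculation:
Single dilution = V_total / V_sample = 84.8 / 9.26 ≈ 9.157667
Number of dilutions = 3
Total DF = (84.8 / 9.26)^3 (full precision, rounded at the end) = 767.99

767.99


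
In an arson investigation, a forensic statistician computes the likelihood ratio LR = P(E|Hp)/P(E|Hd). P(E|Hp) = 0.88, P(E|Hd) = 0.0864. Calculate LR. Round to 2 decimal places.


Likelihood ratio calculation:
LR = P(E|Hp) / P(E|Hd)
LR = 0.88 / 0.0864
LR = 10.19

10.19


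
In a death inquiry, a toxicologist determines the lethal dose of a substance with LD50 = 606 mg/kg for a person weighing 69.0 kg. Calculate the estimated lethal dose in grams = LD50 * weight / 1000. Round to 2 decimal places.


Lethal dose calculation:
Lethal dose = LD50 * body_weight / 1000
= 606 * 69.0 / 1000
= 41814 / 1000
= 41.81 g

41.81


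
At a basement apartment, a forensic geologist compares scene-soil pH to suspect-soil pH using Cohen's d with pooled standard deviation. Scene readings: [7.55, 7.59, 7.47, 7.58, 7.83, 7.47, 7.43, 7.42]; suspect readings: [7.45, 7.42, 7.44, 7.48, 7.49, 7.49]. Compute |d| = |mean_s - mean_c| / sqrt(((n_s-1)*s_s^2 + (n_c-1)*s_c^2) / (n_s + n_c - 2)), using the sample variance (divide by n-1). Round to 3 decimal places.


Pooled-variance Cohen's d for soil pH comparison:
Scene mean = 60.34 / 8 = 7.5425
Suspect mean = 44.77 / 6 = 7.461667
Scene sample variance s_s^2 = 0.017793
Suspect sample variance s_c^2 = 0.000857
Pooled variance = ((n_s-1)*s_s^2 + (n_c-1)*s_c^2) / (n_s + n_c - 2) = 0.010736
Pooled SD = sqrt(0.010736) = 0.103615
Mean difference = 0.080833
|d| = |0.080833| / 0.103615 = 0.780

0.780


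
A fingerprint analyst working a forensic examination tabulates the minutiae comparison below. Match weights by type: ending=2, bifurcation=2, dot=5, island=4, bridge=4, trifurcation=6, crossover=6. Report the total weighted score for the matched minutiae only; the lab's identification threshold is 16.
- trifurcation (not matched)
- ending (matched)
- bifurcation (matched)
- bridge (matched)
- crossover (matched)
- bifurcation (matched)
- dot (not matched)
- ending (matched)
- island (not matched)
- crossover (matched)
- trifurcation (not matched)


Weighted minutiae match score:
  trifurcation: not matched, +0
  ending: matched, +2 (running total 2)
  bifurcation: matched, +2 (running total 4)
  bridge: matched, +4 (running total 8)
  crossover: matched, +6 (running total 14)
  bifurcation: matched, +2 (running total 16)
  dot: not matched, +0
  ending: matched, +2 (running total 18)
  island: not matched, +0
  crossover: matched, +6 (running total 24)
  trifurcation: not matched, +0
Total score = 24
Threshold = 16; verdict = identification

24


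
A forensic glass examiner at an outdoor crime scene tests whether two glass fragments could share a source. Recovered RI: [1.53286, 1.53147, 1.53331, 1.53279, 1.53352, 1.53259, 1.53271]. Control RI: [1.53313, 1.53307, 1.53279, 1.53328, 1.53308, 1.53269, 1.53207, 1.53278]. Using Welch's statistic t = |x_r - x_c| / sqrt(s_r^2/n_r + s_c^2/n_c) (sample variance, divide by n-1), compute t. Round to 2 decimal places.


Welch's t-criterion for glass RI comparison:
Recovered mean = sum / n_r = 10.72925 / 7 = 1.53275
Control mean = sum / n_c = 12.26289 / 8 = 1.5328613
Recovered sample variance s_r^2 = 4.30967e-07
Control sample variance s_c^2 = 1.43727e-07
Welch SE (unpooled) = sqrt(s_r^2/n_r + s_c^2/n_c) = sqrt(6.15667e-08 + 1.79658e-08) = sqrt(7.95325e-08) = 0.000282015
|mean_r - mean_c| = 0.00011125
t = 0.00011125 / 0.000282015 = 0.39

0.39


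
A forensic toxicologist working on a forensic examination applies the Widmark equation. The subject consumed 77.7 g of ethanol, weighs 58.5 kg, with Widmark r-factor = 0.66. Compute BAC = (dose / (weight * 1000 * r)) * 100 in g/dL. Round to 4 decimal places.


Applying the Widmark formula:
BAC = (dose_g / (body_wt * 1000 * r)) * 100
Denominator = 58.5 * 1000 * 0.66 = 38610
BAC = (77.7 / 38610) * 100
BAC = 0.2012 g/dL

0.2012


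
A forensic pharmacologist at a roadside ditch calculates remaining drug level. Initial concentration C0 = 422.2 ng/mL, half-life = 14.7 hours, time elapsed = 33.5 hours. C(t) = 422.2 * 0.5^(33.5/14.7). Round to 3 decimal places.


Drug concentration decay:
Number of half-lives = t / t_half = 33.5 / 14.7 = 2.278912
Decay factor = 0.5^2.278912 = 0.20605309
C(t) = 422.2 * 0.20605309 = 86.996 ng/mL

86.996


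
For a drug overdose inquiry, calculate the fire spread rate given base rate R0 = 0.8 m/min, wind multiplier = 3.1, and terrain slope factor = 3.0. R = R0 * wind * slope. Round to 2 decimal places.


Fire spread rate calculation:
R = R0 * wind_factor * slope_factor
= 0.8 * 3.1 * 3.0
= 2.48 * 3.0
= 7.44 m/min

7.44


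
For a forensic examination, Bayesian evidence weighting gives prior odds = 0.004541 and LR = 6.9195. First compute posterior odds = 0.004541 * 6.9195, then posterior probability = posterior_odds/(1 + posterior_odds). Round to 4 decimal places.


Bayesian evidence evaluation:
Posterior odds = prior_odds * LR = 0.004541 * 6.9195 = 0.03142145
Posterior probability = posterior_odds / (1 + posterior_odds)
= 0.03142145 / (1 + 0.03142145)
= 0.03142145 / 1.03142145
= 0.0305

0.0305


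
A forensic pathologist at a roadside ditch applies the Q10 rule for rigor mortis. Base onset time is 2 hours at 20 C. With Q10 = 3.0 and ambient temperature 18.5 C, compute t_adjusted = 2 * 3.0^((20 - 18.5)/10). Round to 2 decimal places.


Rigor mortis time adjustment:
Exponent = (T_ref - T_actual) / 10 = (20 - 18.5) / 10 = 0.15
Q10 factor = 3.0^0.15 = 1.17915
t_adjusted = 2 * 1.17915 = 2.36 hours

2.36


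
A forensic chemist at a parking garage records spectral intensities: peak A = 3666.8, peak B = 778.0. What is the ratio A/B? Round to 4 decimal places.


Spectral peak ratio:
Peak A = 3666.8 counts
Peak B = 778.0 counts
Ratio = 3666.8 / 778.0 = 4.7131

4.7131


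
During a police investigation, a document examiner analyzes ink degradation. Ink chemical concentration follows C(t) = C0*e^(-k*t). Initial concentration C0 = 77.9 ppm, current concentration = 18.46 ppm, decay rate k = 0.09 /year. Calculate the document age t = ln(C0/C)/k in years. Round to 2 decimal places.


Document age estimation:
C0/C = 77.9 / 18.46 = 4.219935
ln(C0/C) = 1.43982
t = 1.43982 / 0.09 = 16.00 years

16.00


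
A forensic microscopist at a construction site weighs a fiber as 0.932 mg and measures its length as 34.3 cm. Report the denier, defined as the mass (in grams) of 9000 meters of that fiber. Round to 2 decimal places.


Denier calculation:
Mass in grams = 0.932 mg / 1000 = 0.000932 g
Length in meters = 34.3 cm / 100 = 0.343 m
Linear density = mass / length = 0.000932 / 0.343 = 0.0027172 g/m
Denier = (g/m) * 9000 = 0.0027172 * 9000 = 24.45

24.45


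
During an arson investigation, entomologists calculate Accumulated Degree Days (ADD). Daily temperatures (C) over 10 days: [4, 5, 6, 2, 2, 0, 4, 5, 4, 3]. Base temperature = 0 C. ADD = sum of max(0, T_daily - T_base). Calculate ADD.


Computing ADD day by day:
Day 1: max(0, 4 - 0) = 4
Day 2: max(0, 5 - 0) = 5
Day 3: max(0, 6 - 0) = 6
Day 4: max(0, 2 - 0) = 2
Day 5: max(0, 2 - 0) = 2
Day 6: max(0, 0 - 0) = 0
Day 7: max(0, 4 - 0) = 4
Day 8: max(0, 5 - 0) = 5
Day 9: max(0, 4 - 0) = 4
Day 10: max(0, 3 - 0) = 3
Total ADD = 35

35


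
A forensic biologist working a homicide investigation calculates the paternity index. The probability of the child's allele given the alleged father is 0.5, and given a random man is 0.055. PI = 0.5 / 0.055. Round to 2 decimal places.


Paternity Index calculation:
PI = P(allele|father) / P(allele|random)
PI = 0.5 / 0.055
PI = 9.09

9.09


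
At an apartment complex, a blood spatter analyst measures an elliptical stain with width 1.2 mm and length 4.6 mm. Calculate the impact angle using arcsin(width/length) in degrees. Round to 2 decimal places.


Blood spatter impact angle calculation:
width / length = 1.2 / 4.6 = 0.26087
angle = arcsin(0.26087)
angle = 15.12 degrees

15.12


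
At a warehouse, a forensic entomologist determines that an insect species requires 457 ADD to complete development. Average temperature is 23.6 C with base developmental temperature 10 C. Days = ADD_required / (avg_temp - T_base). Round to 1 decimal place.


Insect development time:
Effective temperature = avg_temp - T_base = 23.6 - 10 = 13.6 C
Days = ADD / effective_temp = 457 / 13.6 = 33.6 days

33.6


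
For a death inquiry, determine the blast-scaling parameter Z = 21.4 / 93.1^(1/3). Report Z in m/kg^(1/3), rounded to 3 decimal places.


Scaled distance calculation:
W^(1/3) = 93.1^(1/3) = 4.532278
Z = R / W^(1/3) = 21.4 / 4.532278
Z = 4.722 m/kg^(1/3)

4.722


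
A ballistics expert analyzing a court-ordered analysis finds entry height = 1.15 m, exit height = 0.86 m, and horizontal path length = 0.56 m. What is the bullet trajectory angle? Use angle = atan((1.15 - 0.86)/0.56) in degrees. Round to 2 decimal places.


Bullet trajectory angle:
Height difference = 1.15 - 0.86 = 0.29 m
angle = atan(0.29 / 0.56)
angle = atan(0.517857)
angle = 27.38 degrees

27.38


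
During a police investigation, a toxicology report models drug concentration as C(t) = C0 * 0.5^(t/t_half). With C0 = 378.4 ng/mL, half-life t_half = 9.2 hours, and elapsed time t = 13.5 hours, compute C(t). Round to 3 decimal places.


Drug concentration decay:
Number of half-lives = t / t_half = 13.5 / 9.2 = 1.467391
Decay factor = 0.5^1.467391 = 0.3616357
C(t) = 378.4 * 0.3616357 = 136.843 ng/mL

136.843


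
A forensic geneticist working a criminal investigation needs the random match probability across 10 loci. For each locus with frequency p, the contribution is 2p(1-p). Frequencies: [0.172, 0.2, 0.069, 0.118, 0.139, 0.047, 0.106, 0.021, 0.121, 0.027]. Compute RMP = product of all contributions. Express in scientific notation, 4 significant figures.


Computing RMP for 10 loci:
Locus 1: 2 * 0.172 * 0.828 = 0.284832
Locus 2: 2 * 0.2 * 0.8 = 0.32
Locus 3: 2 * 0.069 * 0.931 = 0.128478
Locus 4: 2 * 0.118 * 0.882 = 0.208152
Locus 5: 2 * 0.139 * 0.861 = 0.239358
Locus 6: 2 * 0.047 * 0.953 = 0.089582
Locus 7: 2 * 0.106 * 0.894 = 0.189528
Locus 8: 2 * 0.021 * 0.979 = 0.041118
Locus 9: 2 * 0.121 * 0.879 = 0.212718
Locus 10: 2 * 0.027 * 0.973 = 0.052542
RMP = 4.552e-09

4.552e-09


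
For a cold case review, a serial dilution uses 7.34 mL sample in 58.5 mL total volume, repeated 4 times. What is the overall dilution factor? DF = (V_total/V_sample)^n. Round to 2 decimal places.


Dilution factor calculation:
Single dilution = V_total / V_sample = 58.5 / 7.34 ≈ 7.970027
Number of dilutions = 4
Total DF = (58.5 / 7.34)^4 (full precision, rounded at the end) = 4034.96

4034.96


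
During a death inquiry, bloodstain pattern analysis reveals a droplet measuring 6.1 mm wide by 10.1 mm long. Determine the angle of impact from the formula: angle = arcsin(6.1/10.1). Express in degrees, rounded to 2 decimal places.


Blood spatter impact angle calculation:
width / length = 6.1 / 10.1 = 0.60396
angle = arcsin(0.60396)
angle = 37.15 degrees

37.15


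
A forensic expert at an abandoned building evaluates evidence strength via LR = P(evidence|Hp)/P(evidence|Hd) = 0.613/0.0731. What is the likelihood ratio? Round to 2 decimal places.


Likelihood ratio calculation:
LR = P(E|Hp) / P(E|Hd)
LR = 0.613 / 0.0731
LR = 8.39

8.39


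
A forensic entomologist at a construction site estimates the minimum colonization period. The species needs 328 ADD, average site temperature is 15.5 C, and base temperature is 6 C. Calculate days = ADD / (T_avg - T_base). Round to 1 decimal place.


Insect development time:
Effective temperature = avg_temp - T_base = 15.5 - 6 = 9.5 C
Days = ADD / effective_temp = 328 / 9.5 = 34.5 days

34.5


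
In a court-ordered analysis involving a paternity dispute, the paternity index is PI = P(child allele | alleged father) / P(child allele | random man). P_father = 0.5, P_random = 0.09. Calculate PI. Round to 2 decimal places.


Paternity Index calculation:
PI = P(allele|father) / P(allele|random)
PI = 0.5 / 0.09
PI = 5.56

5.56


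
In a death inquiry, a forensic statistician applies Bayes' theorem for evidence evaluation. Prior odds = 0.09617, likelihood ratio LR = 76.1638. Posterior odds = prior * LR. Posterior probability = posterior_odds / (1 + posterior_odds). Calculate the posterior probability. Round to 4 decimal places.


Bayesian evidence evaluation:
Posterior odds = prior_odds * LR = 0.09617 * 76.1638 = 7.324673
Posterior probability = posterior_odds / (1 + posterior_odds)
= 7.324673 / (1 + 7.324673)
= 7.324673 / 8.324673
= 0.8799

0.8799


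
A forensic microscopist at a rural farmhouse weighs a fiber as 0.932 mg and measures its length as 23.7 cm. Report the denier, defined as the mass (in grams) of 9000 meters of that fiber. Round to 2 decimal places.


Denier calculation:
Mass in grams = 0.932 mg / 1000 = 0.000932 g
Length in meters = 23.7 cm / 100 = 0.237 m
Linear density = mass / length = 0.000932 / 0.237 = 0.00393249 g/m
Denier = (g/m) * 9000 = 0.00393249 * 9000 = 35.39

35.39


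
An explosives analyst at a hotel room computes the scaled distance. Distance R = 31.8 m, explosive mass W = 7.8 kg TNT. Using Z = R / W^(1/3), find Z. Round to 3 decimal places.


Scaled distance calculation:
W^(1/3) = 7.8^(1/3) = 1.983192
Z = R / W^(1/3) = 31.8 / 1.983192
Z = 16.035 m/kg^(1/3)

16.035


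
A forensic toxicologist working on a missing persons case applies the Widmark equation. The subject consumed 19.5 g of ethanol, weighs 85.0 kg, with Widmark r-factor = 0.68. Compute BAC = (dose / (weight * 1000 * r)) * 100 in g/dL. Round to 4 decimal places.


Applying the Widmark formula:
BAC = (dose_g / (body_wt * 1000 * r)) * 100
Denominator = 85.0 * 1000 * 0.68 = 57800
BAC = (19.5 / 57800) * 100
BAC = 0.0337 g/dL

0.0337


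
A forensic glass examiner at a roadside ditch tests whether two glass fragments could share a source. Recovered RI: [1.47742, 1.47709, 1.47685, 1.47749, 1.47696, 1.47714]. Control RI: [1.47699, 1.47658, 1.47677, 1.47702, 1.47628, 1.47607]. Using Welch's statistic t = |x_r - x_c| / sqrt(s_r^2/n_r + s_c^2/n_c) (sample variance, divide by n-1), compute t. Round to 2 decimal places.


Welch's t-criterion for glass RI comparison:
Recovered mean = sum / n_r = 8.86295 / 6 = 1.4771583
Control mean = sum / n_c = 8.85971 / 6 = 1.4766183
Recovered sample variance s_r^2 = 6.35767e-08
Control sample variance s_c^2 = 1.47817e-07
Welch SE (unpooled) = sqrt(s_r^2/n_r + s_c^2/n_c) = sqrt(1.05961e-08 + 2.46361e-08) = sqrt(3.52322e-08) = 0.000187702
|mean_r - mean_c| = 0.00054
t = 0.00054 / 0.000187702 = 2.88

2.88


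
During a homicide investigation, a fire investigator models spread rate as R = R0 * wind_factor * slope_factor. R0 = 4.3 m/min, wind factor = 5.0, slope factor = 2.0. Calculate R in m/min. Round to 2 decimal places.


Fire spread rate calculation:
R = R0 * wind_factor * slope_factor
= 4.3 * 5.0 * 2.0
= 21.5 * 2.0
= 43.00 m/min

43.00


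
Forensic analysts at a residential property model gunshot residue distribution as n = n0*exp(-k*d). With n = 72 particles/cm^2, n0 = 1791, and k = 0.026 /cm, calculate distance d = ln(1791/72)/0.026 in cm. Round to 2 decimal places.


GSR distance calculation:
n0/n = 1791 / 72 = 24.875
ln(n0/n) = 3.213863
d = 3.213863 / 0.026 = 123.61 cm

123.61


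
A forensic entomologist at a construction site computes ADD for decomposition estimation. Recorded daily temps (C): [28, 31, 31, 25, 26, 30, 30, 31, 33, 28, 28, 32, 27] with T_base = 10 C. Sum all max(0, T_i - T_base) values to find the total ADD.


Computing ADD day by day:
Day 1: max(0, 28 - 10) = 18
Day 2: max(0, 31 - 10) = 21
Day 3: max(0, 31 - 10) = 21
Day 4: max(0, 25 - 10) = 15
Day 5: max(0, 26 - 10) = 16
Day 6: max(0, 30 - 10) = 20
Day 7: max(0, 30 - 10) = 20
Day 8: max(0, 31 - 10) = 21
Day 9: max(0, 33 - 10) = 23
Day 10: max(0, 28 - 10) = 18
Day 11: max(0, 28 - 10) = 18
Day 12: max(0, 32 - 10) = 22
Day 13: max(0, 27 - 10) = 17
Total ADD = 250

250


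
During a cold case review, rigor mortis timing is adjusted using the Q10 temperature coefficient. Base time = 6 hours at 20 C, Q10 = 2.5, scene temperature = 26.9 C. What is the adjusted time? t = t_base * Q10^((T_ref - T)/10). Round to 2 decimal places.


Rigor mortis time adjustment:
Exponent = (T_ref - T_actual) / 10 = (20 - 26.9) / 10 = -0.69
Q10 factor = 2.5^-0.69 = 0.5314
t_adjusted = 6 * 0.5314 = 3.19 hours

3.19


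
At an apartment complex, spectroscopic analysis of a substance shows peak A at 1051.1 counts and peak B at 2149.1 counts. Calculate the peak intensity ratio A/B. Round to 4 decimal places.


Spectral peak ratio:
Peak A = 1051.1 counts
Peak B = 2149.1 counts
Ratio = 1051.1 / 2149.1 = 0.4891

0.4891


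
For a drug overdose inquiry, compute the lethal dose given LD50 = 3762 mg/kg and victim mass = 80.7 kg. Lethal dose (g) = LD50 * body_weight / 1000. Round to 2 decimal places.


Lethal dose calculation:
Lethal dose = LD50 * body_weight / 1000
= 3762 * 80.7 / 1000
= 303593.4 / 1000
= 303.59 g

303.59


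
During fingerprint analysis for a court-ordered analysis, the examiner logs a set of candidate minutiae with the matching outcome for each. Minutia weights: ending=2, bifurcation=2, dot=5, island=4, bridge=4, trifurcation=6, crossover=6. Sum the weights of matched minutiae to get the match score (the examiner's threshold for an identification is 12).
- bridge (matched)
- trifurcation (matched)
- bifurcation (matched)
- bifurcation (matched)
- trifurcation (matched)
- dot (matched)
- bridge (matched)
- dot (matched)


Weighted minutiae match score:
  bridge: matched, +4 (running total 4)
  trifurcation: matched, +6 (running total 10)
  bifurcation: matched, +2 (running total 12)
  bifurcation: matched, +2 (running total 14)
  trifurcation: matched, +6 (running total 20)
  dot: matched, +5 (running total 25)
  bridge: matched, +4 (running total 29)
  dot: matched, +5 (running total 34)
Total score = 34
Threshold = 12; verdict = identification

34


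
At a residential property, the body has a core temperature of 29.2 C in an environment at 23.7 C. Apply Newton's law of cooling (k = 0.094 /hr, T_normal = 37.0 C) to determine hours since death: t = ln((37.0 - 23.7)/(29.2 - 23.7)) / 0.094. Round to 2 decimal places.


Using Newton's law of cooling:
t = ln((T_normal - T_ambient) / (T_body - T_ambient)) / k
T_normal - T_ambient = 13.3
T_body - T_ambient = 5.5
Ratio = 2.418182
ln(ratio) = 0.883016
t = 0.883016 / 0.094 = 9.39 hours

9.39


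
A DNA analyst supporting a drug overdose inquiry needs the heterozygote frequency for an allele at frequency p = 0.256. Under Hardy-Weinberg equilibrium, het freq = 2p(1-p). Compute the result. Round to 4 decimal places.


Hardy-Weinberg heterozygote frequency:
q = 1 - p = 1 - 0.256 = 0.744
2pq = 2 * 0.256 * 0.744 = 0.3809

0.3809


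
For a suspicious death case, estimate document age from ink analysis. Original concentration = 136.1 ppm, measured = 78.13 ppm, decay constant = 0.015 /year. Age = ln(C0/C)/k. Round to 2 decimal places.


Document age estimation:
C0/C = 136.1 / 78.13 = 1.741969
ln(C0/C) = 0.555016
t = 0.555016 / 0.015 = 37.00 years

37.00


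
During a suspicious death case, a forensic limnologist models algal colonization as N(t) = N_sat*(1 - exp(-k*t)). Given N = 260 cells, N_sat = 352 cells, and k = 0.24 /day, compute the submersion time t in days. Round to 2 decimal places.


PMSI from diatom colonization curve:
N / N_sat = 260 / 352 = 0.738636
1 - N/N_sat = 0.261364
ln(1 - N/N_sat) = -1.341841
t = -ln(1 - N/N_sat) / k = -(-1.341841) / 0.24 = 5.59 days

5.59


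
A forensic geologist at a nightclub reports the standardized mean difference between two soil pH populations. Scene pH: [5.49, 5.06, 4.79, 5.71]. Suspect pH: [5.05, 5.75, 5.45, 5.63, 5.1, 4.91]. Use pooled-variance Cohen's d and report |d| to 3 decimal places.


Pooled-variance Cohen's d for soil pH comparison:
Scene mean = 21.05 / 4 = 5.2625
Suspect mean = 31.89 / 6 = 5.315
Scene sample variance s_s^2 = 0.172092
Suspect sample variance s_c^2 = 0.11743
Pooled variance = ((n_s-1)*s_s^2 + (n_c-1)*s_c^2) / (n_s + n_c - 2) = 0.137928
Pooled SD = sqrt(0.137928) = 0.371387
Mean difference = -0.0525
|d| = |-0.0525| / 0.371387 = 0.141

0.141


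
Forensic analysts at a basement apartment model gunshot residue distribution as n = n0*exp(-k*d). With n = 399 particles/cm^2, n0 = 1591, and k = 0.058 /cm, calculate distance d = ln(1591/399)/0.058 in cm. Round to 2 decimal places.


GSR distance calculation:
n0/n = 1591 / 399 = 3.987469
ln(n0/n) = 1.383157
d = 1.383157 / 0.058 = 23.85 cm

23.85


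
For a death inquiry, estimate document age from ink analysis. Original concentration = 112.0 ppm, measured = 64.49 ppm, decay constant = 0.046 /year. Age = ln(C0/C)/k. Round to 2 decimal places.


Document age estimation:
C0/C = 112.0 / 64.49 = 1.736703
ln(C0/C) = 0.551988
t = 0.551988 / 0.046 = 12.00 years

12.00


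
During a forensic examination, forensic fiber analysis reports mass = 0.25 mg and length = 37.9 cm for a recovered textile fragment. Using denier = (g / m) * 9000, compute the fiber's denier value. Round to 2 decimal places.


Denier calculation:
Mass in grams = 0.25 mg / 1000 = 0.00025 g
Length in meters = 37.9 cm / 100 = 0.379 m
Linear density = mass / length = 0.00025 / 0.379 = 0.00065963 g/m
Denier = (g/m) * 9000 = 0.00065963 * 9000 = 5.94

5.94


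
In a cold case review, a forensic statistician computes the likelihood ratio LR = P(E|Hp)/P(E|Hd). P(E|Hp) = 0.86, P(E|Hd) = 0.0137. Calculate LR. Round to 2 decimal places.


Likelihood ratio calculation:
LR = P(E|Hp) / P(E|Hd)
LR = 0.86 / 0.0137
LR = 62.77

62.77


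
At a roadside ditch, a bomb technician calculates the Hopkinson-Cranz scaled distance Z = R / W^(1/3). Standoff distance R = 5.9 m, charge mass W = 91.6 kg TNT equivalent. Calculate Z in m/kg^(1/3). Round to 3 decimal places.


Scaled distance calculation:
W^(1/3) = 91.6^(1/3) = 4.507805
Z = R / W^(1/3) = 5.9 / 4.507805
Z = 1.309 m/kg^(1/3)

1.309


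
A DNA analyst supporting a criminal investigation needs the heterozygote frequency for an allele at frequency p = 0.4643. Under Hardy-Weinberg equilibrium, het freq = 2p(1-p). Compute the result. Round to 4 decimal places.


Hardy-Weinberg heterozygote frequency:
q = 1 - p = 1 - 0.4643 = 0.5357
2pq = 2 * 0.4643 * 0.5357 = 0.4975

0.4975


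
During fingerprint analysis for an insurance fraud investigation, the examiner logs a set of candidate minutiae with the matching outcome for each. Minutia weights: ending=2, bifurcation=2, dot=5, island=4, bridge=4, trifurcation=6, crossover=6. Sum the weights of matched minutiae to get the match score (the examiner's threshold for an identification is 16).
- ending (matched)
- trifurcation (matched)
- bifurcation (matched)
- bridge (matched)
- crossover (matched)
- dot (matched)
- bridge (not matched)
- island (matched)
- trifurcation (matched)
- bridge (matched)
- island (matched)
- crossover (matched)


Weighted minutiae match score:
  ending: matched, +2 (running total 2)
  trifurcation: matched, +6 (running total 8)
  bifurcation: matched, +2 (running total 10)
  bridge: matched, +4 (running total 14)
  crossover: matched, +6 (running total 20)
  dot: matched, +5 (running total 25)
  bridge: not matched, +0
  island: matched, +4 (running total 29)
  trifurcation: matched, +6 (running total 35)
  bridge: matched, +4 (running total 39)
  island: matched, +4 (running total 43)
  crossover: matched, +6 (running total 49)
Total score = 49
Threshold = 16; verdict = identification

49


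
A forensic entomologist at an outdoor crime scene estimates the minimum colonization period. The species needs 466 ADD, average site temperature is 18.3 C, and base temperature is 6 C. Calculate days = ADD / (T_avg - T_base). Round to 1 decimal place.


Insect development time:
Effective temperature = avg_temp - T_base = 18.3 - 6 = 12.3 C
Days = ADD / effective_temp = 466 / 12.3 = 37.9 days

37.9


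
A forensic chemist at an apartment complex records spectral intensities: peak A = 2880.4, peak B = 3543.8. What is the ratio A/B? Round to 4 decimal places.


Spectral peak ratio:
Peak A = 2880.4 counts
Peak B = 3543.8 counts
Ratio = 2880.4 / 3543.8 = 0.8128

0.8128


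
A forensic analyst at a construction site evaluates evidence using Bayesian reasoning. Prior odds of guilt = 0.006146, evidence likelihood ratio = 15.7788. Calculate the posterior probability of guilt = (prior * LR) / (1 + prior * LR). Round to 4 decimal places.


Bayesian evidence evaluation:
Posterior odds = prior_odds * LR = 0.006146 * 15.7788 = 0.0969765
Posterior probability = posterior_odds / (1 + posterior_odds)
= 0.0969765 / (1 + 0.0969765)
= 0.0969765 / 1.0969765
= 0.0884

0.0884


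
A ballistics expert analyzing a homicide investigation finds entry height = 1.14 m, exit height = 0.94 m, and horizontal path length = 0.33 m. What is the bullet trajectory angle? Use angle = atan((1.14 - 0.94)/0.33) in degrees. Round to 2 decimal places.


Bullet trajectory angle:
Height difference = 1.14 - 0.94 = 0.2 m
angle = atan(0.2 / 0.33)
angle = atan(0.606061)
angle = 31.22 degrees

31.22


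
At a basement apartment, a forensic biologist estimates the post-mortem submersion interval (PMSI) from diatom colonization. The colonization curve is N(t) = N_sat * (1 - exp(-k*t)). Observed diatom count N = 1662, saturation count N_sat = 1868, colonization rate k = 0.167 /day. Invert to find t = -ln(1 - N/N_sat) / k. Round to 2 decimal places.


PMSI from diatom colonization curve:
N / N_sat = 1662 / 1868 = 0.889722
1 - N/N_sat = 0.110278
ln(1 - N/N_sat) = -2.204751
t = -ln(1 - N/N_sat) / k = -(-2.204751) / 0.167 = 13.20 days

13.20


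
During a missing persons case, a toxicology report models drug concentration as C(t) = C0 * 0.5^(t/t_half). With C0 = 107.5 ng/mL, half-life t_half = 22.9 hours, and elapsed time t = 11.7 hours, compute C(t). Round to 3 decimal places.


Drug concentration decay:
Number of half-lives = t / t_half = 11.7 / 22.9 = 0.510917
Decay factor = 0.5^0.510917 = 0.70177624
C(t) = 107.5 * 0.70177624 = 75.441 ng/mL

75.441


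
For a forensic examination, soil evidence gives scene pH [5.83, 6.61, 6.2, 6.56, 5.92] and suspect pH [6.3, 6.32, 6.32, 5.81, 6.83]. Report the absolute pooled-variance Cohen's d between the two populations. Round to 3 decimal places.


Pooled-variance Cohen's d for soil pH comparison:
Scene mean = 31.12 / 5 = 6.224
Suspect mean = 31.58 / 5 = 6.316
Scene sample variance s_s^2 = 0.12753
Suspect sample variance s_c^2 = 0.13013
Pooled variance = ((n_s-1)*s_s^2 + (n_c-1)*s_c^2) / (n_s + n_c - 2) = 0.12883
Pooled SD = sqrt(0.12883) = 0.358929
Mean difference = -0.092
|d| = |-0.092| / 0.358929 = 0.256

0.256


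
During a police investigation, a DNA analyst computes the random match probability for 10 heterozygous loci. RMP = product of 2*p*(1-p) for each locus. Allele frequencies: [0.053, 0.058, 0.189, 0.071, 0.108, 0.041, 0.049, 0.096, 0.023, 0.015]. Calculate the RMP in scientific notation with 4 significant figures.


Computing RMP for 10 loci:
Locus 1: 2 * 0.053 * 0.947 = 0.100382
Locus 2: 2 * 0.058 * 0.942 = 0.109272
Locus 3: 2 * 0.189 * 0.811 = 0.306558
Locus 4: 2 * 0.071 * 0.929 = 0.131918
Locus 5: 2 * 0.108 * 0.892 = 0.192672
Locus 6: 2 * 0.041 * 0.959 = 0.078638
Locus 7: 2 * 0.049 * 0.951 = 0.093198
Locus 8: 2 * 0.096 * 0.904 = 0.173568
Locus 9: 2 * 0.023 * 0.977 = 0.044942
Locus 10: 2 * 0.015 * 0.985 = 0.02955
RMP = 1.444e-10

1.444e-10


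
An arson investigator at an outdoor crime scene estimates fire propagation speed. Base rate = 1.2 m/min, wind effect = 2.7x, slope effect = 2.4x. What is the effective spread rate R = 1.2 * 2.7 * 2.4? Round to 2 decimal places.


Fire spread rate calculation:
R = R0 * wind_factor * slope_factor
= 1.2 * 2.7 * 2.4
= 3.24 * 2.4
= 7.78 m/min

7.78


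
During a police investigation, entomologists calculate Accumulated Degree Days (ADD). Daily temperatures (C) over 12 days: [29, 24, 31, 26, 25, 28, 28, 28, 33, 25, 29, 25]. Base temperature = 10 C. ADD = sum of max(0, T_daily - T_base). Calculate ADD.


Computing ADD day by day:
Day 1: max(0, 29 - 10) = 19
Day 2: max(0, 24 - 10) = 14
Day 3: max(0, 31 - 10) = 21
Day 4: max(0, 26 - 10) = 16
Day 5: max(0, 25 - 10) = 15
Day 6: max(0, 28 - 10) = 18
Day 7: max(0, 28 - 10) = 18
Day 8: max(0, 28 - 10) = 18
Day 9: max(0, 33 - 10) = 23
Day 10: max(0, 25 - 10) = 15
Day 11: max(0, 29 - 10) = 19
Day 12: max(0, 25 - 10) = 15
Total ADD = 211

211


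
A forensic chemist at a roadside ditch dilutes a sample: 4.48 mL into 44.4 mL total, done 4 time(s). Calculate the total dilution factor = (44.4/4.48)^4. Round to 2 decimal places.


Dilution factor calculation:
Single dilution = V_total / V_sample = 44.4 / 4.48 ≈ 9.910714
Number of dilutions = 4
Total DF = (44.4 / 4.48)^4 (full precision, rounded at the end) = 9647.61

9647.61


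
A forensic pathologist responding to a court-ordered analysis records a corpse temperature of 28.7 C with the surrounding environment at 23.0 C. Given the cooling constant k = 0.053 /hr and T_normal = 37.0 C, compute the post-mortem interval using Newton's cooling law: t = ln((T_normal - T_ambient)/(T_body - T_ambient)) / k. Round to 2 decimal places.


Using Newton's law of cooling:
t = ln((T_normal - T_ambient) / (T_body - T_ambient)) / k
T_normal - T_ambient = 14.0
T_body - T_ambient = 5.7
Ratio = 2.45614
ln(ratio) = 0.898591
t = 0.898591 / 0.053 = 16.95 hours

16.95


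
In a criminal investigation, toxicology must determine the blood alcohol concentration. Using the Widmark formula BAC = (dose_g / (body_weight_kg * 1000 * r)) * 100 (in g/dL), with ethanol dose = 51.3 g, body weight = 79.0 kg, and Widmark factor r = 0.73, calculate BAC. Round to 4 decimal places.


Applying the Widmark formula:
BAC = (dose_g / (body_wt * 1000 * r)) * 100
Denominator = 79.0 * 1000 * 0.73 = 57670
BAC = (51.3 / 57670) * 100
BAC = 0.0890 g/dL

0.0890


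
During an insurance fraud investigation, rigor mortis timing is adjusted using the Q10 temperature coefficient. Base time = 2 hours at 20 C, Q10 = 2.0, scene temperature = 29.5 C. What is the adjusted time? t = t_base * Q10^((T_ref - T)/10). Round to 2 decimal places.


Rigor mortis time adjustment:
Exponent = (T_ref - T_actual) / 10 = (20 - 29.5) / 10 = -0.95
Q10 factor = 2.0^-0.95 = 0.51763
t_adjusted = 2 * 0.51763 = 1.04 hours

1.04


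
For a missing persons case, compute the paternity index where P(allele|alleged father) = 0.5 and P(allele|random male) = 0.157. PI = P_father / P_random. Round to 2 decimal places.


Paternity Index calculation:
PI = P(allele|father) / P(allele|random)
PI = 0.5 / 0.157
PI = 3.18

3.18


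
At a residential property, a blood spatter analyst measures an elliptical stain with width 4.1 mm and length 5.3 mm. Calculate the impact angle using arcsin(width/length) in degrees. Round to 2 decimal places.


Blood spatter impact angle calculation:
width / length = 4.1 / 5.3 = 0.773585
angle = arcsin(0.773585)
angle = 50.68 degrees

50.68


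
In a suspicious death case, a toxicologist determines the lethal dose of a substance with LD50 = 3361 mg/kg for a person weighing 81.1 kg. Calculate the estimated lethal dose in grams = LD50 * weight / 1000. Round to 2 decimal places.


Lethal dose calculation:
Lethal dose = LD50 * body_weight / 1000
= 3361 * 81.1 / 1000
= 272577.1 / 1000
= 272.58 g

272.58


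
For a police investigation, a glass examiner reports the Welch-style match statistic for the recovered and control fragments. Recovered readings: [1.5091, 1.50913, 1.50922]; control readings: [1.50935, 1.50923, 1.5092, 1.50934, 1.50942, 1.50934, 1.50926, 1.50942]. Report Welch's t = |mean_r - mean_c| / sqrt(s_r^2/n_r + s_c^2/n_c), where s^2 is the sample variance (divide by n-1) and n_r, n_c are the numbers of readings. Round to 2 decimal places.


Welch's t-criterion for glass RI comparison:
Recovered mean = sum / n_r = 4.52745 / 3 = 1.50915
Control mean = sum / n_c = 12.07456 / 8 = 1.50932
Recovered sample variance s_r^2 = 3.9e-09
Control sample variance s_c^2 = 6.82857e-09
Welch SE (unpooled) = sqrt(s_r^2/n_r + s_c^2/n_c) = sqrt(1.3e-09 + 8.53571e-10) = sqrt(2.15357e-09) = 4.64066e-05
|mean_r - mean_c| = 0.00017
t = 0.00017 / 4.64066e-05 = 3.66

3.66


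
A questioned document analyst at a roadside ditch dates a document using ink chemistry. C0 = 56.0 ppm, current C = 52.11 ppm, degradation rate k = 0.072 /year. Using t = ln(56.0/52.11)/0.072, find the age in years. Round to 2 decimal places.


Document age estimation:
C0/C = 56.0 / 52.11 = 1.07465
ln(C0/C) = 0.071995
t = 0.071995 / 0.072 = 1.00 years

1.00


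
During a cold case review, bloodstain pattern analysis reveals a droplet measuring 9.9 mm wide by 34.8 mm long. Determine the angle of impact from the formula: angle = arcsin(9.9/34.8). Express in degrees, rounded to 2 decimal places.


Blood spatter impact angle calculation:
width / length = 9.9 / 34.8 = 0.284483
angle = arcsin(0.284483)
angle = 16.53 degrees

16.53


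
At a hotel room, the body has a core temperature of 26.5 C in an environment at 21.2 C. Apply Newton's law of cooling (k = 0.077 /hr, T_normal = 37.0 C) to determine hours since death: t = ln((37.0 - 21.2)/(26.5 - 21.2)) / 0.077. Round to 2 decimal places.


Using Newton's law of cooling:
t = ln((T_normal - T_ambient) / (T_body - T_ambient)) / k
T_normal - T_ambient = 15.8
T_body - T_ambient = 5.3
Ratio = 2.981132
ln(ratio) = 1.092303
t = 1.092303 / 0.077 = 14.19 hours

14.19


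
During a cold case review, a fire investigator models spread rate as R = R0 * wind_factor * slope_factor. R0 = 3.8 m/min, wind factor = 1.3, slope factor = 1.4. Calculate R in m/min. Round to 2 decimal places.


Fire spread rate calculation:
R = R0 * wind_factor * slope_factor
= 3.8 * 1.3 * 1.4
= 4.94 * 1.4
= 6.92 m/min

6.92


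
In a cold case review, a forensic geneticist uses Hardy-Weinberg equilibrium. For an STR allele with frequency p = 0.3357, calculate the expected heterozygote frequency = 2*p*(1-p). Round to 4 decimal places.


Hardy-Weinberg heterozygote frequency:
q = 1 - p = 1 - 0.3357 = 0.6643
2pq = 2 * 0.3357 * 0.6643 = 0.4460

0.4460


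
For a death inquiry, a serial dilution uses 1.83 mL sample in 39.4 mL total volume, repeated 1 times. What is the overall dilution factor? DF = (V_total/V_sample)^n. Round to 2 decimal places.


Dilution factor calculation:
Single dilution = V_total / V_sample = 39.4 / 1.83 ≈ 21.530055
Number of dilutions = 1
Total DF = (39.4 / 1.83)^1 (full precision, rounded at the end) = 21.53

21.53


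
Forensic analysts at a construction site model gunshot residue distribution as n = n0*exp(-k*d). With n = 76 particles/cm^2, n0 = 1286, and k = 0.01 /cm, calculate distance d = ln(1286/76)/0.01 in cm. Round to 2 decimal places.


GSR distance calculation:
n0/n = 1286 / 76 = 16.921053
ln(n0/n) = 2.828559
d = 2.828559 / 0.01 = 282.86 cm

282.86


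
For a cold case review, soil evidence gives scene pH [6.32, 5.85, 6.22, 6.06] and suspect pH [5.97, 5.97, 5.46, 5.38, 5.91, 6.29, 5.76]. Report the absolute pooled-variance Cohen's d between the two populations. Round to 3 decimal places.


Pooled-variance Cohen's d for soil pH comparison:
Scene mean = 24.45 / 4 = 6.1125
Suspect mean = 40.74 / 7 = 5.82
Scene sample variance s_s^2 = 0.042092
Suspect sample variance s_c^2 = 0.100133
Pooled variance = ((n_s-1)*s_s^2 + (n_c-1)*s_c^2) / (n_s + n_c - 2) = 0.080786
Pooled SD = sqrt(0.080786) = 0.284229
Mean difference = 0.2925
|d| = |0.2925| / 0.284229 = 1.029

1.029


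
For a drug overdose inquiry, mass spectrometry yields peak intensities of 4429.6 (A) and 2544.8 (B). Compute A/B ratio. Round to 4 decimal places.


Spectral peak ratio:
Peak A = 4429.6 counts
Peak B = 2544.8 counts
Ratio = 4429.6 / 2544.8 = 1.7406

1.7406


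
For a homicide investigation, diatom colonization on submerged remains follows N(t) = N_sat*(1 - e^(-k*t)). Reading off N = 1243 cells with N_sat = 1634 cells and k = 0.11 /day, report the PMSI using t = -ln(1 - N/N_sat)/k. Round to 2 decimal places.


PMSI from diatom colonization curve:
N / N_sat = 1243 / 1634 = 0.76071
1 - N/N_sat = 0.23929
ln(1 - N/N_sat) = -1.430079
t = -ln(1 - N/N_sat) / k = -(-1.430079) / 0.11 = 13.00 days

13.00
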